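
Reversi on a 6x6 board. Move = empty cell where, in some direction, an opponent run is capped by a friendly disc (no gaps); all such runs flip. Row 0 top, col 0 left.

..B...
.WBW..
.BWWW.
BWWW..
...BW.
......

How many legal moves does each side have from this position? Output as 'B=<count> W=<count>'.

Answer: B=11 W=6

Derivation:
-- B to move --
(0,0): no bracket -> illegal
(0,1): flips 1 -> legal
(0,3): flips 3 -> legal
(0,4): no bracket -> illegal
(1,0): flips 1 -> legal
(1,4): flips 1 -> legal
(1,5): no bracket -> illegal
(2,0): flips 1 -> legal
(2,5): flips 3 -> legal
(3,4): flips 4 -> legal
(3,5): flips 2 -> legal
(4,0): no bracket -> illegal
(4,1): flips 1 -> legal
(4,2): flips 2 -> legal
(4,5): flips 1 -> legal
(5,3): no bracket -> illegal
(5,4): no bracket -> illegal
(5,5): no bracket -> illegal
B mobility = 11
-- W to move --
(0,1): flips 1 -> legal
(0,3): no bracket -> illegal
(1,0): flips 1 -> legal
(2,0): flips 1 -> legal
(3,4): no bracket -> illegal
(4,0): no bracket -> illegal
(4,1): no bracket -> illegal
(4,2): flips 1 -> legal
(5,2): no bracket -> illegal
(5,3): flips 1 -> legal
(5,4): flips 1 -> legal
W mobility = 6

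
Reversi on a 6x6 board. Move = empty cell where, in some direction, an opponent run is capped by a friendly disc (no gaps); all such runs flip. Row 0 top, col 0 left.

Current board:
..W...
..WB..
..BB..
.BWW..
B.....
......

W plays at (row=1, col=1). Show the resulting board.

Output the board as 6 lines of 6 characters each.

Answer: ..W...
.WWB..
..WB..
.BWW..
B.....
......

Derivation:
Place W at (1,1); scan 8 dirs for brackets.
Dir NW: first cell '.' (not opp) -> no flip
Dir N: first cell '.' (not opp) -> no flip
Dir NE: first cell 'W' (not opp) -> no flip
Dir W: first cell '.' (not opp) -> no flip
Dir E: first cell 'W' (not opp) -> no flip
Dir SW: first cell '.' (not opp) -> no flip
Dir S: first cell '.' (not opp) -> no flip
Dir SE: opp run (2,2) capped by W -> flip
All flips: (2,2)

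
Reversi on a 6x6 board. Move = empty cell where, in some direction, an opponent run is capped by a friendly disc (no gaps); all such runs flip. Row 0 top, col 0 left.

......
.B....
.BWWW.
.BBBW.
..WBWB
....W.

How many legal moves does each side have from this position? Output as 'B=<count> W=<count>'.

Answer: B=11 W=8

Derivation:
-- B to move --
(1,2): flips 3 -> legal
(1,3): flips 2 -> legal
(1,4): flips 1 -> legal
(1,5): flips 1 -> legal
(2,5): flips 4 -> legal
(3,5): flips 1 -> legal
(4,1): flips 1 -> legal
(5,1): flips 1 -> legal
(5,2): flips 1 -> legal
(5,3): flips 1 -> legal
(5,5): flips 1 -> legal
B mobility = 11
-- W to move --
(0,0): flips 1 -> legal
(0,1): no bracket -> illegal
(0,2): no bracket -> illegal
(1,0): flips 3 -> legal
(1,2): no bracket -> illegal
(2,0): flips 2 -> legal
(3,0): flips 3 -> legal
(3,5): no bracket -> illegal
(4,0): flips 1 -> legal
(4,1): flips 1 -> legal
(5,2): flips 1 -> legal
(5,3): flips 2 -> legal
(5,5): no bracket -> illegal
W mobility = 8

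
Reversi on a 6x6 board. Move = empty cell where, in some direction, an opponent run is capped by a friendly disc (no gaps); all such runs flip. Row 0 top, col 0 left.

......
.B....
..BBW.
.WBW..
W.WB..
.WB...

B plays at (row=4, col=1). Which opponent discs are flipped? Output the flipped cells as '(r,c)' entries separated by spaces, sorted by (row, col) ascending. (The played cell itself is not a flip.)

Dir NW: first cell '.' (not opp) -> no flip
Dir N: opp run (3,1), next='.' -> no flip
Dir NE: first cell 'B' (not opp) -> no flip
Dir W: opp run (4,0), next=edge -> no flip
Dir E: opp run (4,2) capped by B -> flip
Dir SW: first cell '.' (not opp) -> no flip
Dir S: opp run (5,1), next=edge -> no flip
Dir SE: first cell 'B' (not opp) -> no flip

Answer: (4,2)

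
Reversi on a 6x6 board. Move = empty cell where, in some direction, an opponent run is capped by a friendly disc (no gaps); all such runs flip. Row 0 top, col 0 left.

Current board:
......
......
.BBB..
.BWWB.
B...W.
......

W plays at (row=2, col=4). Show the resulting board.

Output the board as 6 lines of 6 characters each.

Place W at (2,4); scan 8 dirs for brackets.
Dir NW: first cell '.' (not opp) -> no flip
Dir N: first cell '.' (not opp) -> no flip
Dir NE: first cell '.' (not opp) -> no flip
Dir W: opp run (2,3) (2,2) (2,1), next='.' -> no flip
Dir E: first cell '.' (not opp) -> no flip
Dir SW: first cell 'W' (not opp) -> no flip
Dir S: opp run (3,4) capped by W -> flip
Dir SE: first cell '.' (not opp) -> no flip
All flips: (3,4)

Answer: ......
......
.BBBW.
.BWWW.
B...W.
......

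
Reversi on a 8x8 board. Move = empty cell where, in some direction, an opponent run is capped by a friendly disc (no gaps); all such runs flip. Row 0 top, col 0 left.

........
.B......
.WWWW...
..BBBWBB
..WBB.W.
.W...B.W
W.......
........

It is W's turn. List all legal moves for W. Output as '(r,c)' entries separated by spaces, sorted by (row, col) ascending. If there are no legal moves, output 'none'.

(0,0): flips 1 -> legal
(0,1): flips 1 -> legal
(0,2): no bracket -> illegal
(1,0): no bracket -> illegal
(1,2): no bracket -> illegal
(2,0): no bracket -> illegal
(2,5): no bracket -> illegal
(2,6): flips 1 -> legal
(2,7): no bracket -> illegal
(3,1): flips 3 -> legal
(4,1): flips 1 -> legal
(4,5): flips 3 -> legal
(4,7): no bracket -> illegal
(5,2): no bracket -> illegal
(5,3): flips 3 -> legal
(5,4): flips 4 -> legal
(5,6): no bracket -> illegal
(6,4): flips 1 -> legal
(6,5): no bracket -> illegal
(6,6): flips 3 -> legal

Answer: (0,0) (0,1) (2,6) (3,1) (4,1) (4,5) (5,3) (5,4) (6,4) (6,6)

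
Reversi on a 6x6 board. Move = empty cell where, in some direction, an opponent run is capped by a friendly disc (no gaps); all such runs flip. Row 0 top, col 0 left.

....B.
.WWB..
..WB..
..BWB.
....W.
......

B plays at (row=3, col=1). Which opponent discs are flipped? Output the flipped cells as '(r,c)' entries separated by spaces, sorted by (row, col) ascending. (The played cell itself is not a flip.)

Answer: (2,2)

Derivation:
Dir NW: first cell '.' (not opp) -> no flip
Dir N: first cell '.' (not opp) -> no flip
Dir NE: opp run (2,2) capped by B -> flip
Dir W: first cell '.' (not opp) -> no flip
Dir E: first cell 'B' (not opp) -> no flip
Dir SW: first cell '.' (not opp) -> no flip
Dir S: first cell '.' (not opp) -> no flip
Dir SE: first cell '.' (not opp) -> no flip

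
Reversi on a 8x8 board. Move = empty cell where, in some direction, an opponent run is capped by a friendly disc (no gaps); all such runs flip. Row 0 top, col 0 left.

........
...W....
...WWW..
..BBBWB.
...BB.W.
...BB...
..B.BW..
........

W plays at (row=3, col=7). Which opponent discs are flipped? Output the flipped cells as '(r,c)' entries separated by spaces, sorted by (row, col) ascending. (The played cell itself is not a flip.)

Answer: (3,6)

Derivation:
Dir NW: first cell '.' (not opp) -> no flip
Dir N: first cell '.' (not opp) -> no flip
Dir NE: edge -> no flip
Dir W: opp run (3,6) capped by W -> flip
Dir E: edge -> no flip
Dir SW: first cell 'W' (not opp) -> no flip
Dir S: first cell '.' (not opp) -> no flip
Dir SE: edge -> no flip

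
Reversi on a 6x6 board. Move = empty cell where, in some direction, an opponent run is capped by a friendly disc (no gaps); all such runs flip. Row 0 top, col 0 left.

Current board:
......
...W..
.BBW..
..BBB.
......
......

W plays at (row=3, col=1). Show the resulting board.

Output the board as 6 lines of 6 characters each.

Answer: ......
...W..
.BWW..
.WBBB.
......
......

Derivation:
Place W at (3,1); scan 8 dirs for brackets.
Dir NW: first cell '.' (not opp) -> no flip
Dir N: opp run (2,1), next='.' -> no flip
Dir NE: opp run (2,2) capped by W -> flip
Dir W: first cell '.' (not opp) -> no flip
Dir E: opp run (3,2) (3,3) (3,4), next='.' -> no flip
Dir SW: first cell '.' (not opp) -> no flip
Dir S: first cell '.' (not opp) -> no flip
Dir SE: first cell '.' (not opp) -> no flip
All flips: (2,2)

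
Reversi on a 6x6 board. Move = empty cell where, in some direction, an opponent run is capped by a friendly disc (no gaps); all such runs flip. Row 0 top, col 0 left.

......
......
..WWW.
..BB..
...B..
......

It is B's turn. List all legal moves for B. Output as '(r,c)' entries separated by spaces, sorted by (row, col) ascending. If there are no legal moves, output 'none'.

Answer: (1,1) (1,2) (1,3) (1,4) (1,5)

Derivation:
(1,1): flips 1 -> legal
(1,2): flips 1 -> legal
(1,3): flips 1 -> legal
(1,4): flips 1 -> legal
(1,5): flips 1 -> legal
(2,1): no bracket -> illegal
(2,5): no bracket -> illegal
(3,1): no bracket -> illegal
(3,4): no bracket -> illegal
(3,5): no bracket -> illegal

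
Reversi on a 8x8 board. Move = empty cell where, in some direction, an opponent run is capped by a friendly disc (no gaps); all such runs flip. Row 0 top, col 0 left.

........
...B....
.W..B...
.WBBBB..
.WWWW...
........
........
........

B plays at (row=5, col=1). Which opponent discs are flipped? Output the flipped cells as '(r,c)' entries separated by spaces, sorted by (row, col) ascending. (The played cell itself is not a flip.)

Dir NW: first cell '.' (not opp) -> no flip
Dir N: opp run (4,1) (3,1) (2,1), next='.' -> no flip
Dir NE: opp run (4,2) capped by B -> flip
Dir W: first cell '.' (not opp) -> no flip
Dir E: first cell '.' (not opp) -> no flip
Dir SW: first cell '.' (not opp) -> no flip
Dir S: first cell '.' (not opp) -> no flip
Dir SE: first cell '.' (not opp) -> no flip

Answer: (4,2)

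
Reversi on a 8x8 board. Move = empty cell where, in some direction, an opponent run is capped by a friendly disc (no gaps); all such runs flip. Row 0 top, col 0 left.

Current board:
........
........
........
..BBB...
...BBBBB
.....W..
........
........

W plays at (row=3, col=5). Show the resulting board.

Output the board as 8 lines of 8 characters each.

Answer: ........
........
........
..BBBW..
...BBWBB
.....W..
........
........

Derivation:
Place W at (3,5); scan 8 dirs for brackets.
Dir NW: first cell '.' (not opp) -> no flip
Dir N: first cell '.' (not opp) -> no flip
Dir NE: first cell '.' (not opp) -> no flip
Dir W: opp run (3,4) (3,3) (3,2), next='.' -> no flip
Dir E: first cell '.' (not opp) -> no flip
Dir SW: opp run (4,4), next='.' -> no flip
Dir S: opp run (4,5) capped by W -> flip
Dir SE: opp run (4,6), next='.' -> no flip
All flips: (4,5)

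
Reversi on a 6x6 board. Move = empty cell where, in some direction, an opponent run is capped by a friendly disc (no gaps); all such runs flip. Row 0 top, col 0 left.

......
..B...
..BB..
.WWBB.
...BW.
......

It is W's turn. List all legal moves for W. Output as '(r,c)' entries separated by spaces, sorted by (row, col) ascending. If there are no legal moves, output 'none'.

Answer: (0,2) (1,1) (1,3) (1,4) (2,4) (3,5) (4,2) (5,4)

Derivation:
(0,1): no bracket -> illegal
(0,2): flips 2 -> legal
(0,3): no bracket -> illegal
(1,1): flips 2 -> legal
(1,3): flips 1 -> legal
(1,4): flips 1 -> legal
(2,1): no bracket -> illegal
(2,4): flips 1 -> legal
(2,5): no bracket -> illegal
(3,5): flips 2 -> legal
(4,2): flips 1 -> legal
(4,5): no bracket -> illegal
(5,2): no bracket -> illegal
(5,3): no bracket -> illegal
(5,4): flips 1 -> legal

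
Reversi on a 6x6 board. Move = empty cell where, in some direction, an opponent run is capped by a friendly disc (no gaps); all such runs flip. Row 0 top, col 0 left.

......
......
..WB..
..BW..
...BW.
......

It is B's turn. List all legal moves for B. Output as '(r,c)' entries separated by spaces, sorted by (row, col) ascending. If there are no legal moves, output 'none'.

Answer: (1,2) (2,1) (3,4) (4,5)

Derivation:
(1,1): no bracket -> illegal
(1,2): flips 1 -> legal
(1,3): no bracket -> illegal
(2,1): flips 1 -> legal
(2,4): no bracket -> illegal
(3,1): no bracket -> illegal
(3,4): flips 1 -> legal
(3,5): no bracket -> illegal
(4,2): no bracket -> illegal
(4,5): flips 1 -> legal
(5,3): no bracket -> illegal
(5,4): no bracket -> illegal
(5,5): no bracket -> illegal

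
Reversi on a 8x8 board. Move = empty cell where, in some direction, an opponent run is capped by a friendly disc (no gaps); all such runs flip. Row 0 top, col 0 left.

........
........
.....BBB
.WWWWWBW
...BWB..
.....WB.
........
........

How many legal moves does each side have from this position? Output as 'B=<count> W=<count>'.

-- B to move --
(2,0): no bracket -> illegal
(2,1): flips 1 -> legal
(2,2): no bracket -> illegal
(2,3): flips 2 -> legal
(2,4): no bracket -> illegal
(3,0): flips 5 -> legal
(4,0): no bracket -> illegal
(4,1): no bracket -> illegal
(4,2): no bracket -> illegal
(4,6): no bracket -> illegal
(4,7): flips 1 -> legal
(5,3): flips 2 -> legal
(5,4): flips 1 -> legal
(6,4): no bracket -> illegal
(6,5): flips 1 -> legal
(6,6): no bracket -> illegal
B mobility = 7
-- W to move --
(1,4): no bracket -> illegal
(1,5): flips 2 -> legal
(1,6): flips 1 -> legal
(1,7): flips 2 -> legal
(2,4): no bracket -> illegal
(4,2): flips 1 -> legal
(4,6): flips 1 -> legal
(4,7): no bracket -> illegal
(5,2): flips 1 -> legal
(5,3): flips 1 -> legal
(5,4): flips 1 -> legal
(5,7): flips 1 -> legal
(6,5): no bracket -> illegal
(6,6): no bracket -> illegal
(6,7): flips 2 -> legal
W mobility = 10

Answer: B=7 W=10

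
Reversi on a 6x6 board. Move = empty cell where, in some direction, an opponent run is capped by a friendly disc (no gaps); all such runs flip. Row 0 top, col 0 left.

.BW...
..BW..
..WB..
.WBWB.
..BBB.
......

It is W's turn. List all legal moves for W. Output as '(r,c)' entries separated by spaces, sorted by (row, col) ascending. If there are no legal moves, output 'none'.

(0,0): flips 1 -> legal
(0,3): no bracket -> illegal
(1,0): no bracket -> illegal
(1,1): flips 1 -> legal
(1,4): no bracket -> illegal
(2,1): no bracket -> illegal
(2,4): flips 1 -> legal
(2,5): no bracket -> illegal
(3,5): flips 1 -> legal
(4,1): no bracket -> illegal
(4,5): no bracket -> illegal
(5,1): flips 1 -> legal
(5,2): flips 2 -> legal
(5,3): flips 2 -> legal
(5,4): no bracket -> illegal
(5,5): flips 1 -> legal

Answer: (0,0) (1,1) (2,4) (3,5) (5,1) (5,2) (5,3) (5,5)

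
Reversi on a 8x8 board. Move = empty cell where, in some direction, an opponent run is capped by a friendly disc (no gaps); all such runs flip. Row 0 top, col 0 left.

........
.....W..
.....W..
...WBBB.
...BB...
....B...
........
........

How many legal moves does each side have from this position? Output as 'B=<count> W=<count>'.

Answer: B=6 W=6

Derivation:
-- B to move --
(0,4): no bracket -> illegal
(0,5): flips 2 -> legal
(0,6): no bracket -> illegal
(1,4): flips 1 -> legal
(1,6): flips 1 -> legal
(2,2): flips 1 -> legal
(2,3): flips 1 -> legal
(2,4): no bracket -> illegal
(2,6): no bracket -> illegal
(3,2): flips 1 -> legal
(4,2): no bracket -> illegal
B mobility = 6
-- W to move --
(2,3): no bracket -> illegal
(2,4): no bracket -> illegal
(2,6): no bracket -> illegal
(2,7): no bracket -> illegal
(3,2): no bracket -> illegal
(3,7): flips 3 -> legal
(4,2): no bracket -> illegal
(4,5): flips 1 -> legal
(4,6): no bracket -> illegal
(4,7): flips 1 -> legal
(5,2): flips 2 -> legal
(5,3): flips 1 -> legal
(5,5): flips 1 -> legal
(6,3): no bracket -> illegal
(6,4): no bracket -> illegal
(6,5): no bracket -> illegal
W mobility = 6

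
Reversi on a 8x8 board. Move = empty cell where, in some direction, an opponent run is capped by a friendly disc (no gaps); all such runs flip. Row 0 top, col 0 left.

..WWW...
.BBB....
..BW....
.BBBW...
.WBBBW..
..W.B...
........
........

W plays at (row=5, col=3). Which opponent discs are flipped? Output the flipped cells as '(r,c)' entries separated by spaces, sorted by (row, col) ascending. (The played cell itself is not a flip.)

Answer: (3,3) (4,3)

Derivation:
Dir NW: opp run (4,2) (3,1), next='.' -> no flip
Dir N: opp run (4,3) (3,3) capped by W -> flip
Dir NE: opp run (4,4), next='.' -> no flip
Dir W: first cell 'W' (not opp) -> no flip
Dir E: opp run (5,4), next='.' -> no flip
Dir SW: first cell '.' (not opp) -> no flip
Dir S: first cell '.' (not opp) -> no flip
Dir SE: first cell '.' (not opp) -> no flip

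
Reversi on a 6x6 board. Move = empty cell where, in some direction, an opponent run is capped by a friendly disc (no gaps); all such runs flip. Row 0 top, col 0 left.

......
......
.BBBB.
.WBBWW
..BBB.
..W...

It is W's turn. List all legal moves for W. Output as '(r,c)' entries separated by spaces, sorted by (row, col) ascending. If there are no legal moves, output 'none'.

(1,0): no bracket -> illegal
(1,1): flips 1 -> legal
(1,2): flips 4 -> legal
(1,3): flips 2 -> legal
(1,4): flips 1 -> legal
(1,5): no bracket -> illegal
(2,0): no bracket -> illegal
(2,5): no bracket -> illegal
(3,0): no bracket -> illegal
(4,1): no bracket -> illegal
(4,5): no bracket -> illegal
(5,1): no bracket -> illegal
(5,3): flips 2 -> legal
(5,4): flips 1 -> legal
(5,5): no bracket -> illegal

Answer: (1,1) (1,2) (1,3) (1,4) (5,3) (5,4)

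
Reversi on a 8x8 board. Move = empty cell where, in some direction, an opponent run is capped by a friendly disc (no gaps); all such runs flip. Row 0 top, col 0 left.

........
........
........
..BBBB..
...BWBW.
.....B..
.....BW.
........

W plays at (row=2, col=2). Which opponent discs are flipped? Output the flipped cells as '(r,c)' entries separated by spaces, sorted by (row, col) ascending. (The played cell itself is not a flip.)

Dir NW: first cell '.' (not opp) -> no flip
Dir N: first cell '.' (not opp) -> no flip
Dir NE: first cell '.' (not opp) -> no flip
Dir W: first cell '.' (not opp) -> no flip
Dir E: first cell '.' (not opp) -> no flip
Dir SW: first cell '.' (not opp) -> no flip
Dir S: opp run (3,2), next='.' -> no flip
Dir SE: opp run (3,3) capped by W -> flip

Answer: (3,3)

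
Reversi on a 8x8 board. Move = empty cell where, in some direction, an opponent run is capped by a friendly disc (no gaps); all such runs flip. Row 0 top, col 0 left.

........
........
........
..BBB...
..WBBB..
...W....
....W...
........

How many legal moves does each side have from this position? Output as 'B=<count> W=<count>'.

-- B to move --
(3,1): no bracket -> illegal
(4,1): flips 1 -> legal
(5,1): flips 1 -> legal
(5,2): flips 1 -> legal
(5,4): no bracket -> illegal
(5,5): no bracket -> illegal
(6,2): flips 1 -> legal
(6,3): flips 1 -> legal
(6,5): no bracket -> illegal
(7,3): no bracket -> illegal
(7,4): no bracket -> illegal
(7,5): no bracket -> illegal
B mobility = 5
-- W to move --
(2,1): no bracket -> illegal
(2,2): flips 1 -> legal
(2,3): flips 2 -> legal
(2,4): flips 1 -> legal
(2,5): no bracket -> illegal
(3,1): no bracket -> illegal
(3,5): flips 1 -> legal
(3,6): no bracket -> illegal
(4,1): no bracket -> illegal
(4,6): flips 3 -> legal
(5,2): no bracket -> illegal
(5,4): no bracket -> illegal
(5,5): no bracket -> illegal
(5,6): no bracket -> illegal
W mobility = 5

Answer: B=5 W=5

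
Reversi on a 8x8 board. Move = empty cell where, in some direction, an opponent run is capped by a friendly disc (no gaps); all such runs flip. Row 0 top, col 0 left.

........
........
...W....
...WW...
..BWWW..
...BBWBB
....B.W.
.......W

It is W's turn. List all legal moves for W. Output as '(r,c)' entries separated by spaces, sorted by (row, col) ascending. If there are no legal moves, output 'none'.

Answer: (4,1) (4,6) (5,1) (5,2) (6,2) (6,3) (6,5) (6,7) (7,3) (7,4)

Derivation:
(3,1): no bracket -> illegal
(3,2): no bracket -> illegal
(4,1): flips 1 -> legal
(4,6): flips 1 -> legal
(4,7): no bracket -> illegal
(5,1): flips 1 -> legal
(5,2): flips 2 -> legal
(6,2): flips 1 -> legal
(6,3): flips 2 -> legal
(6,5): flips 1 -> legal
(6,7): flips 1 -> legal
(7,3): flips 1 -> legal
(7,4): flips 2 -> legal
(7,5): no bracket -> illegal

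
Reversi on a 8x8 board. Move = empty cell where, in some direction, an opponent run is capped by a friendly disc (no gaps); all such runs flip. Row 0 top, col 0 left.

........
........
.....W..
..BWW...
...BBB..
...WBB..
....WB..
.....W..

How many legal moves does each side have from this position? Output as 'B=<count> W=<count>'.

Answer: B=10 W=6

Derivation:
-- B to move --
(1,4): no bracket -> illegal
(1,5): no bracket -> illegal
(1,6): flips 2 -> legal
(2,2): flips 1 -> legal
(2,3): flips 2 -> legal
(2,4): flips 1 -> legal
(2,6): no bracket -> illegal
(3,5): flips 2 -> legal
(3,6): no bracket -> illegal
(4,2): no bracket -> illegal
(5,2): flips 1 -> legal
(6,2): flips 1 -> legal
(6,3): flips 2 -> legal
(6,6): no bracket -> illegal
(7,3): flips 1 -> legal
(7,4): flips 1 -> legal
(7,6): no bracket -> illegal
B mobility = 10
-- W to move --
(2,1): no bracket -> illegal
(2,2): no bracket -> illegal
(2,3): no bracket -> illegal
(3,1): flips 1 -> legal
(3,5): flips 4 -> legal
(3,6): no bracket -> illegal
(4,1): no bracket -> illegal
(4,2): no bracket -> illegal
(4,6): flips 1 -> legal
(5,2): flips 1 -> legal
(5,6): flips 3 -> legal
(6,3): no bracket -> illegal
(6,6): flips 3 -> legal
(7,4): no bracket -> illegal
(7,6): no bracket -> illegal
W mobility = 6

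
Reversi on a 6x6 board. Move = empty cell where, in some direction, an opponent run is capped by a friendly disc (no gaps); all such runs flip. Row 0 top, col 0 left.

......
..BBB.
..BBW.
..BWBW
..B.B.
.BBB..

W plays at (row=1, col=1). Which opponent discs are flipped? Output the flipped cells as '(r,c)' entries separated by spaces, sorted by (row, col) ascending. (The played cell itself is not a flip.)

Answer: (2,2)

Derivation:
Dir NW: first cell '.' (not opp) -> no flip
Dir N: first cell '.' (not opp) -> no flip
Dir NE: first cell '.' (not opp) -> no flip
Dir W: first cell '.' (not opp) -> no flip
Dir E: opp run (1,2) (1,3) (1,4), next='.' -> no flip
Dir SW: first cell '.' (not opp) -> no flip
Dir S: first cell '.' (not opp) -> no flip
Dir SE: opp run (2,2) capped by W -> flip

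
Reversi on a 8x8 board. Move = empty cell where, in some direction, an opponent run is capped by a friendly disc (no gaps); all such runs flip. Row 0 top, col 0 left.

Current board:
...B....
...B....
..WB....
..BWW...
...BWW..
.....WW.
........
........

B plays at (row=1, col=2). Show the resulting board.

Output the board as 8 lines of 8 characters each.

Place B at (1,2); scan 8 dirs for brackets.
Dir NW: first cell '.' (not opp) -> no flip
Dir N: first cell '.' (not opp) -> no flip
Dir NE: first cell 'B' (not opp) -> no flip
Dir W: first cell '.' (not opp) -> no flip
Dir E: first cell 'B' (not opp) -> no flip
Dir SW: first cell '.' (not opp) -> no flip
Dir S: opp run (2,2) capped by B -> flip
Dir SE: first cell 'B' (not opp) -> no flip
All flips: (2,2)

Answer: ...B....
..BB....
..BB....
..BWW...
...BWW..
.....WW.
........
........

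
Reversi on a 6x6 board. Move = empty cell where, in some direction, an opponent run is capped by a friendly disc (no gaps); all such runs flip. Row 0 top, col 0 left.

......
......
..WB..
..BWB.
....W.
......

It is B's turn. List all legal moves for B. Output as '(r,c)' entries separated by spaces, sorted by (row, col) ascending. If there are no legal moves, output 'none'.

(1,1): no bracket -> illegal
(1,2): flips 1 -> legal
(1,3): no bracket -> illegal
(2,1): flips 1 -> legal
(2,4): no bracket -> illegal
(3,1): no bracket -> illegal
(3,5): no bracket -> illegal
(4,2): no bracket -> illegal
(4,3): flips 1 -> legal
(4,5): no bracket -> illegal
(5,3): no bracket -> illegal
(5,4): flips 1 -> legal
(5,5): no bracket -> illegal

Answer: (1,2) (2,1) (4,3) (5,4)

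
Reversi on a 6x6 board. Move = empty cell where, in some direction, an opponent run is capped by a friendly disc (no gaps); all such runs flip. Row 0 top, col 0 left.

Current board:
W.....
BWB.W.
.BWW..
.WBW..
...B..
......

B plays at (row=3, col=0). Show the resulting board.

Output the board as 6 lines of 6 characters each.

Place B at (3,0); scan 8 dirs for brackets.
Dir NW: edge -> no flip
Dir N: first cell '.' (not opp) -> no flip
Dir NE: first cell 'B' (not opp) -> no flip
Dir W: edge -> no flip
Dir E: opp run (3,1) capped by B -> flip
Dir SW: edge -> no flip
Dir S: first cell '.' (not opp) -> no flip
Dir SE: first cell '.' (not opp) -> no flip
All flips: (3,1)

Answer: W.....
BWB.W.
.BWW..
BBBW..
...B..
......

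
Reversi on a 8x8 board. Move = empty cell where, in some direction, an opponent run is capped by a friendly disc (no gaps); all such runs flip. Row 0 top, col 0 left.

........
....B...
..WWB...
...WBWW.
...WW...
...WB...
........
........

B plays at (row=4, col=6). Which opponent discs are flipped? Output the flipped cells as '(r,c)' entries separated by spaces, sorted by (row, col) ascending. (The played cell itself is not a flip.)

Dir NW: opp run (3,5) capped by B -> flip
Dir N: opp run (3,6), next='.' -> no flip
Dir NE: first cell '.' (not opp) -> no flip
Dir W: first cell '.' (not opp) -> no flip
Dir E: first cell '.' (not opp) -> no flip
Dir SW: first cell '.' (not opp) -> no flip
Dir S: first cell '.' (not opp) -> no flip
Dir SE: first cell '.' (not opp) -> no flip

Answer: (3,5)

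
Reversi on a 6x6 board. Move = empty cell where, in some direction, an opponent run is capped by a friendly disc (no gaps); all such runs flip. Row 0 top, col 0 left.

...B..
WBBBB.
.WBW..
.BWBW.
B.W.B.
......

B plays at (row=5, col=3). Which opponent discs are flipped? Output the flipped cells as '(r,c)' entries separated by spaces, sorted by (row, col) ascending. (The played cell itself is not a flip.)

Answer: (4,2)

Derivation:
Dir NW: opp run (4,2) capped by B -> flip
Dir N: first cell '.' (not opp) -> no flip
Dir NE: first cell 'B' (not opp) -> no flip
Dir W: first cell '.' (not opp) -> no flip
Dir E: first cell '.' (not opp) -> no flip
Dir SW: edge -> no flip
Dir S: edge -> no flip
Dir SE: edge -> no flip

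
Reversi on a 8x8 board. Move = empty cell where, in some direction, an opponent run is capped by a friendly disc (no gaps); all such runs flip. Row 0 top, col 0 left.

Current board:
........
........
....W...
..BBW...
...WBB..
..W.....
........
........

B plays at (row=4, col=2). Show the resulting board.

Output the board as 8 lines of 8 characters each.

Place B at (4,2); scan 8 dirs for brackets.
Dir NW: first cell '.' (not opp) -> no flip
Dir N: first cell 'B' (not opp) -> no flip
Dir NE: first cell 'B' (not opp) -> no flip
Dir W: first cell '.' (not opp) -> no flip
Dir E: opp run (4,3) capped by B -> flip
Dir SW: first cell '.' (not opp) -> no flip
Dir S: opp run (5,2), next='.' -> no flip
Dir SE: first cell '.' (not opp) -> no flip
All flips: (4,3)

Answer: ........
........
....W...
..BBW...
..BBBB..
..W.....
........
........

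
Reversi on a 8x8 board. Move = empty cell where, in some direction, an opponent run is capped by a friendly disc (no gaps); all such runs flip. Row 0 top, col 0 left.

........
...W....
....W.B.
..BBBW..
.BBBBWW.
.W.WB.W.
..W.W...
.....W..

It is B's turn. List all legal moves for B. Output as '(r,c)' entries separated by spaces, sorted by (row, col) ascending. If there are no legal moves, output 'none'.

Answer: (1,4) (1,5) (3,6) (4,7) (5,2) (6,0) (6,1) (6,3) (6,7) (7,1) (7,4)

Derivation:
(0,2): no bracket -> illegal
(0,3): no bracket -> illegal
(0,4): no bracket -> illegal
(1,2): no bracket -> illegal
(1,4): flips 1 -> legal
(1,5): flips 1 -> legal
(2,2): no bracket -> illegal
(2,3): no bracket -> illegal
(2,5): no bracket -> illegal
(3,6): flips 2 -> legal
(3,7): no bracket -> illegal
(4,0): no bracket -> illegal
(4,7): flips 2 -> legal
(5,0): no bracket -> illegal
(5,2): flips 1 -> legal
(5,5): no bracket -> illegal
(5,7): no bracket -> illegal
(6,0): flips 1 -> legal
(6,1): flips 1 -> legal
(6,3): flips 1 -> legal
(6,5): no bracket -> illegal
(6,6): no bracket -> illegal
(6,7): flips 2 -> legal
(7,1): flips 2 -> legal
(7,2): no bracket -> illegal
(7,3): no bracket -> illegal
(7,4): flips 1 -> legal
(7,6): no bracket -> illegal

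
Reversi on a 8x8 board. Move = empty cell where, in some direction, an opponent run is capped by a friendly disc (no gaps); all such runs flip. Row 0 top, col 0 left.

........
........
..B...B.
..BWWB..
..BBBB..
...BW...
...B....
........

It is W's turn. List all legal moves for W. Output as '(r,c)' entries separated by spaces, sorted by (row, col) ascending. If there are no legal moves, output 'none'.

(1,1): flips 1 -> legal
(1,2): no bracket -> illegal
(1,3): no bracket -> illegal
(1,5): no bracket -> illegal
(1,6): no bracket -> illegal
(1,7): no bracket -> illegal
(2,1): flips 2 -> legal
(2,3): no bracket -> illegal
(2,4): no bracket -> illegal
(2,5): no bracket -> illegal
(2,7): no bracket -> illegal
(3,1): flips 1 -> legal
(3,6): flips 2 -> legal
(3,7): no bracket -> illegal
(4,1): no bracket -> illegal
(4,6): no bracket -> illegal
(5,1): flips 1 -> legal
(5,2): flips 2 -> legal
(5,5): flips 1 -> legal
(5,6): flips 1 -> legal
(6,2): no bracket -> illegal
(6,4): no bracket -> illegal
(7,2): flips 1 -> legal
(7,3): flips 3 -> legal
(7,4): no bracket -> illegal

Answer: (1,1) (2,1) (3,1) (3,6) (5,1) (5,2) (5,5) (5,6) (7,2) (7,3)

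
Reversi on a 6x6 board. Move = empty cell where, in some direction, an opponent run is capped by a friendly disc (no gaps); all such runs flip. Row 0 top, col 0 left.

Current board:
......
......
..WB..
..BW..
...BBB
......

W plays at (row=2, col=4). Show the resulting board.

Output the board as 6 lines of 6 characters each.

Answer: ......
......
..WWW.
..BW..
...BBB
......

Derivation:
Place W at (2,4); scan 8 dirs for brackets.
Dir NW: first cell '.' (not opp) -> no flip
Dir N: first cell '.' (not opp) -> no flip
Dir NE: first cell '.' (not opp) -> no flip
Dir W: opp run (2,3) capped by W -> flip
Dir E: first cell '.' (not opp) -> no flip
Dir SW: first cell 'W' (not opp) -> no flip
Dir S: first cell '.' (not opp) -> no flip
Dir SE: first cell '.' (not opp) -> no flip
All flips: (2,3)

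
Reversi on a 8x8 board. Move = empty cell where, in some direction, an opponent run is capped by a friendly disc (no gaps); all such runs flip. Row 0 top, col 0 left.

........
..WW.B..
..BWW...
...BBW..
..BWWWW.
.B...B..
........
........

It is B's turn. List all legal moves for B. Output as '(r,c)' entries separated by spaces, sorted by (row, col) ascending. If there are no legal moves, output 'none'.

Answer: (0,1) (0,2) (0,3) (0,4) (1,4) (2,5) (3,6) (3,7) (4,7) (5,2) (5,3) (5,4) (5,6)

Derivation:
(0,1): flips 2 -> legal
(0,2): flips 1 -> legal
(0,3): flips 2 -> legal
(0,4): flips 1 -> legal
(1,1): no bracket -> illegal
(1,4): flips 1 -> legal
(2,1): no bracket -> illegal
(2,5): flips 4 -> legal
(2,6): no bracket -> illegal
(3,2): no bracket -> illegal
(3,6): flips 1 -> legal
(3,7): flips 1 -> legal
(4,7): flips 4 -> legal
(5,2): flips 1 -> legal
(5,3): flips 1 -> legal
(5,4): flips 1 -> legal
(5,6): flips 1 -> legal
(5,7): no bracket -> illegal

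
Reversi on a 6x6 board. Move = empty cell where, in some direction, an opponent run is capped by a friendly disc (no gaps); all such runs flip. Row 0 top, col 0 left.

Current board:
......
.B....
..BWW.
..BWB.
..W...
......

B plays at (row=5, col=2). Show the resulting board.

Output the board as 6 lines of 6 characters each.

Answer: ......
.B....
..BWW.
..BWB.
..B...
..B...

Derivation:
Place B at (5,2); scan 8 dirs for brackets.
Dir NW: first cell '.' (not opp) -> no flip
Dir N: opp run (4,2) capped by B -> flip
Dir NE: first cell '.' (not opp) -> no flip
Dir W: first cell '.' (not opp) -> no flip
Dir E: first cell '.' (not opp) -> no flip
Dir SW: edge -> no flip
Dir S: edge -> no flip
Dir SE: edge -> no flip
All flips: (4,2)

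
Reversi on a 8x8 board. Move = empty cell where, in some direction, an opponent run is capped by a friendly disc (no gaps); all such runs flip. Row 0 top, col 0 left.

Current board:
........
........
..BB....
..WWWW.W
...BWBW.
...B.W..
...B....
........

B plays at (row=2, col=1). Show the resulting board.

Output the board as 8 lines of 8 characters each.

Answer: ........
........
.BBB....
..BWWW.W
...BWBW.
...B.W..
...B....
........

Derivation:
Place B at (2,1); scan 8 dirs for brackets.
Dir NW: first cell '.' (not opp) -> no flip
Dir N: first cell '.' (not opp) -> no flip
Dir NE: first cell '.' (not opp) -> no flip
Dir W: first cell '.' (not opp) -> no flip
Dir E: first cell 'B' (not opp) -> no flip
Dir SW: first cell '.' (not opp) -> no flip
Dir S: first cell '.' (not opp) -> no flip
Dir SE: opp run (3,2) capped by B -> flip
All flips: (3,2)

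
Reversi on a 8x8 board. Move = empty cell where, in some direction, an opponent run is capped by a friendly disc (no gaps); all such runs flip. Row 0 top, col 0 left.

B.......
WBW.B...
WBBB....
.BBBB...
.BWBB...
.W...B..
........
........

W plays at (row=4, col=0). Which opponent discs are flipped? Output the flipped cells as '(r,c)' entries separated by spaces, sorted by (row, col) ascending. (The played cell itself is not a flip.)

Dir NW: edge -> no flip
Dir N: first cell '.' (not opp) -> no flip
Dir NE: opp run (3,1) (2,2), next='.' -> no flip
Dir W: edge -> no flip
Dir E: opp run (4,1) capped by W -> flip
Dir SW: edge -> no flip
Dir S: first cell '.' (not opp) -> no flip
Dir SE: first cell 'W' (not opp) -> no flip

Answer: (4,1)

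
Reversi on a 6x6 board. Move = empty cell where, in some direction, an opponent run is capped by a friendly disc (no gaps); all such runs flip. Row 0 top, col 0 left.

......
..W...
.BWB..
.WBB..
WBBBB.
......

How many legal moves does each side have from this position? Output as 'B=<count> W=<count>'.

-- B to move --
(0,1): flips 1 -> legal
(0,2): flips 2 -> legal
(0,3): flips 1 -> legal
(1,1): flips 1 -> legal
(1,3): no bracket -> illegal
(2,0): flips 1 -> legal
(3,0): flips 1 -> legal
(5,0): no bracket -> illegal
(5,1): no bracket -> illegal
B mobility = 6
-- W to move --
(1,0): no bracket -> illegal
(1,1): flips 1 -> legal
(1,3): no bracket -> illegal
(1,4): no bracket -> illegal
(2,0): flips 1 -> legal
(2,4): flips 1 -> legal
(3,0): flips 1 -> legal
(3,4): flips 3 -> legal
(3,5): no bracket -> illegal
(4,5): flips 4 -> legal
(5,0): no bracket -> illegal
(5,1): flips 1 -> legal
(5,2): flips 2 -> legal
(5,3): flips 1 -> legal
(5,4): no bracket -> illegal
(5,5): flips 2 -> legal
W mobility = 10

Answer: B=6 W=10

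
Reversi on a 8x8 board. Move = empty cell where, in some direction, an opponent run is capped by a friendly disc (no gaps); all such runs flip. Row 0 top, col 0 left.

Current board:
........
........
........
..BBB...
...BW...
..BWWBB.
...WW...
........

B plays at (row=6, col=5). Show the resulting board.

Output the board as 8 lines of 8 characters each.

Place B at (6,5); scan 8 dirs for brackets.
Dir NW: opp run (5,4) capped by B -> flip
Dir N: first cell 'B' (not opp) -> no flip
Dir NE: first cell 'B' (not opp) -> no flip
Dir W: opp run (6,4) (6,3), next='.' -> no flip
Dir E: first cell '.' (not opp) -> no flip
Dir SW: first cell '.' (not opp) -> no flip
Dir S: first cell '.' (not opp) -> no flip
Dir SE: first cell '.' (not opp) -> no flip
All flips: (5,4)

Answer: ........
........
........
..BBB...
...BW...
..BWBBB.
...WWB..
........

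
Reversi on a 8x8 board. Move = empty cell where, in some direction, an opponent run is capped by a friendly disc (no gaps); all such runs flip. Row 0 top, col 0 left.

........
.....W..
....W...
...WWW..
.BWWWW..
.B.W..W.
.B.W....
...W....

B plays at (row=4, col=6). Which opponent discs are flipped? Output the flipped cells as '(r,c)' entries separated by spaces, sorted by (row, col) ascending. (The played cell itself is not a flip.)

Answer: (4,2) (4,3) (4,4) (4,5)

Derivation:
Dir NW: opp run (3,5) (2,4), next='.' -> no flip
Dir N: first cell '.' (not opp) -> no flip
Dir NE: first cell '.' (not opp) -> no flip
Dir W: opp run (4,5) (4,4) (4,3) (4,2) capped by B -> flip
Dir E: first cell '.' (not opp) -> no flip
Dir SW: first cell '.' (not opp) -> no flip
Dir S: opp run (5,6), next='.' -> no flip
Dir SE: first cell '.' (not opp) -> no flip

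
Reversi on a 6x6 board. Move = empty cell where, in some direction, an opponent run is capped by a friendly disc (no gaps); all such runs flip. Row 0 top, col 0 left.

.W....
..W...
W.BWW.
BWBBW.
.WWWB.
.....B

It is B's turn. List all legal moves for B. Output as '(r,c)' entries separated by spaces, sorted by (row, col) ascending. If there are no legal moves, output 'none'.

Answer: (0,2) (1,0) (1,3) (1,4) (1,5) (2,5) (3,5) (4,0) (5,0) (5,1) (5,2) (5,3) (5,4)

Derivation:
(0,0): no bracket -> illegal
(0,2): flips 1 -> legal
(0,3): no bracket -> illegal
(1,0): flips 1 -> legal
(1,1): no bracket -> illegal
(1,3): flips 1 -> legal
(1,4): flips 3 -> legal
(1,5): flips 1 -> legal
(2,1): no bracket -> illegal
(2,5): flips 2 -> legal
(3,5): flips 1 -> legal
(4,0): flips 4 -> legal
(4,5): no bracket -> illegal
(5,0): flips 1 -> legal
(5,1): flips 1 -> legal
(5,2): flips 2 -> legal
(5,3): flips 1 -> legal
(5,4): flips 1 -> legal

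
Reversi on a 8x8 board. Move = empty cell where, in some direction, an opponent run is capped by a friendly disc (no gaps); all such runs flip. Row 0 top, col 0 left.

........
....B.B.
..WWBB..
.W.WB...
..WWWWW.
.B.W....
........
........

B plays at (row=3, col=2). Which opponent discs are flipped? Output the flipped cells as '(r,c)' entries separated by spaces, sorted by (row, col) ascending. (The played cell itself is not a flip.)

Dir NW: first cell '.' (not opp) -> no flip
Dir N: opp run (2,2), next='.' -> no flip
Dir NE: opp run (2,3) capped by B -> flip
Dir W: opp run (3,1), next='.' -> no flip
Dir E: opp run (3,3) capped by B -> flip
Dir SW: first cell '.' (not opp) -> no flip
Dir S: opp run (4,2), next='.' -> no flip
Dir SE: opp run (4,3), next='.' -> no flip

Answer: (2,3) (3,3)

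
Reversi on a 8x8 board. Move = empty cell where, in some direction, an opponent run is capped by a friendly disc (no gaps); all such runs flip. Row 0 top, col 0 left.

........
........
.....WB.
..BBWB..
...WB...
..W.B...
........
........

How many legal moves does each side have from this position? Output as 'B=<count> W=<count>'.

-- B to move --
(1,4): no bracket -> illegal
(1,5): flips 1 -> legal
(1,6): no bracket -> illegal
(2,3): no bracket -> illegal
(2,4): flips 2 -> legal
(3,6): no bracket -> illegal
(4,1): no bracket -> illegal
(4,2): flips 1 -> legal
(4,5): no bracket -> illegal
(5,1): no bracket -> illegal
(5,3): flips 1 -> legal
(6,1): no bracket -> illegal
(6,2): no bracket -> illegal
(6,3): no bracket -> illegal
B mobility = 4
-- W to move --
(1,5): no bracket -> illegal
(1,6): no bracket -> illegal
(1,7): no bracket -> illegal
(2,1): flips 1 -> legal
(2,2): no bracket -> illegal
(2,3): flips 1 -> legal
(2,4): no bracket -> illegal
(2,7): flips 1 -> legal
(3,1): flips 2 -> legal
(3,6): flips 1 -> legal
(3,7): no bracket -> illegal
(4,1): no bracket -> illegal
(4,2): no bracket -> illegal
(4,5): flips 2 -> legal
(4,6): no bracket -> illegal
(5,3): no bracket -> illegal
(5,5): no bracket -> illegal
(6,3): no bracket -> illegal
(6,4): flips 2 -> legal
(6,5): flips 1 -> legal
W mobility = 8

Answer: B=4 W=8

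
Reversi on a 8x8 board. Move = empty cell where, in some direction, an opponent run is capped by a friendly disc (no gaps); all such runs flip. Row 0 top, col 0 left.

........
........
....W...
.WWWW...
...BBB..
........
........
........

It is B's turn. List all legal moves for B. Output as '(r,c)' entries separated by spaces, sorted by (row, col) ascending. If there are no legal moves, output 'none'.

Answer: (1,4) (2,1) (2,2) (2,3) (2,5)

Derivation:
(1,3): no bracket -> illegal
(1,4): flips 2 -> legal
(1,5): no bracket -> illegal
(2,0): no bracket -> illegal
(2,1): flips 1 -> legal
(2,2): flips 1 -> legal
(2,3): flips 2 -> legal
(2,5): flips 1 -> legal
(3,0): no bracket -> illegal
(3,5): no bracket -> illegal
(4,0): no bracket -> illegal
(4,1): no bracket -> illegal
(4,2): no bracket -> illegal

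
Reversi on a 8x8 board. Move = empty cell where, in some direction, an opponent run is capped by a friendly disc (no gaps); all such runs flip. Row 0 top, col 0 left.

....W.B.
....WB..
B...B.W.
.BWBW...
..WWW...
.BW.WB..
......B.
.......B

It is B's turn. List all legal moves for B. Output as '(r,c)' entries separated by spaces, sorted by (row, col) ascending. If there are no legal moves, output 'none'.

(0,3): no bracket -> illegal
(0,5): no bracket -> illegal
(1,3): flips 1 -> legal
(1,6): no bracket -> illegal
(1,7): no bracket -> illegal
(2,1): no bracket -> illegal
(2,2): no bracket -> illegal
(2,3): no bracket -> illegal
(2,5): no bracket -> illegal
(2,7): no bracket -> illegal
(3,5): flips 1 -> legal
(3,6): no bracket -> illegal
(3,7): flips 1 -> legal
(4,1): no bracket -> illegal
(4,5): no bracket -> illegal
(5,3): flips 4 -> legal
(6,1): no bracket -> illegal
(6,2): no bracket -> illegal
(6,3): no bracket -> illegal
(6,4): flips 3 -> legal
(6,5): no bracket -> illegal

Answer: (1,3) (3,5) (3,7) (5,3) (6,4)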